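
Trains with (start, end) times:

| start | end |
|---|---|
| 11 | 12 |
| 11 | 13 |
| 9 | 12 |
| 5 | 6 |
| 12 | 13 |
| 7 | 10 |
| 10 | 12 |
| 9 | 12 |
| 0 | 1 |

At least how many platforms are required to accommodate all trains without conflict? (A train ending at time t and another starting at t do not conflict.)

Count concurrent intervals with a sweep; the peak is the room count.
Events (time:±→running): 0:+→1 1:-→0 5:+→1 6:-→0 7:+→1 9:+→2 9:+→3 10:-→2 10:+→3 11:+→4 11:+→5 … peak 5.

5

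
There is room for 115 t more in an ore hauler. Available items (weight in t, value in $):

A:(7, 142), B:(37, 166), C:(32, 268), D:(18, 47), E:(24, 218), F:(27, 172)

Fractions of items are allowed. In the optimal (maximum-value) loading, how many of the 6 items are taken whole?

4

Order: A (142/7=20.29) > E (218/24=9.08) > C (268/32=8.38) > F (172/27=6.37) > B (166/37=4.49) > D (47/18=2.61)
Fill: take A (7 @ 142) → take E (24 @ 218) → take C (32 @ 268) → take F (27 @ 172) → take 25/37 of B → 112.16; 115/115 used.
4 item(s) taken whole; one partial (take 25/37 of B).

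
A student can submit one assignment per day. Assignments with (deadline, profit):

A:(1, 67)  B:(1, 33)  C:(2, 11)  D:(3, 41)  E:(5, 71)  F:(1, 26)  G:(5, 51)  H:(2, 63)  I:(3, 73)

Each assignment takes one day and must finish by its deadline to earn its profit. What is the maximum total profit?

325

Take jobs in profit order; each goes to the latest open slot no later than its deadline.
Profit order: I=73 E=71 A=67 H=63 G=51 D=41 B=33 F=26 C=11
Assign: I→slot 3, E→slot 5, A→slot 1, H→slot 2, G→slot 4, D skipped, B skipped, F skipped, C skipped.
Slots: [1:A] [2:H] [3:I] [4:G] [5:E]
Profit = 67 + 63 + 73 + 51 + 71 = 325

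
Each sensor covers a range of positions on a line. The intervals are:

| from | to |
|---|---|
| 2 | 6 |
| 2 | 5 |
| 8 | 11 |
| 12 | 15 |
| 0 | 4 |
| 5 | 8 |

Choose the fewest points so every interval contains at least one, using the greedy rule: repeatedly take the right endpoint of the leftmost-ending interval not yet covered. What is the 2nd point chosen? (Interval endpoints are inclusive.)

By right end: [0,4]  [2,5]  [2,6]  [5,8]  [8,11]  [12,15]
[0,4] uncovered → point at 4; [5,8] uncovered → point at 8; [12,15] uncovered → point at 15.
Points: 4, 8, 15 (3 total).

8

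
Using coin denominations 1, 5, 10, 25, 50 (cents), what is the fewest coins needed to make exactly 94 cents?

8

Greedy: take as many of the largest coin as possible, then repeat with the remainder.
94 − 1×50→44 − 1×25→19 − 1×10→9 − 1×5→4 − 4×1→0
Total coins = 1 + 1 + 1 + 1 + 4 = 8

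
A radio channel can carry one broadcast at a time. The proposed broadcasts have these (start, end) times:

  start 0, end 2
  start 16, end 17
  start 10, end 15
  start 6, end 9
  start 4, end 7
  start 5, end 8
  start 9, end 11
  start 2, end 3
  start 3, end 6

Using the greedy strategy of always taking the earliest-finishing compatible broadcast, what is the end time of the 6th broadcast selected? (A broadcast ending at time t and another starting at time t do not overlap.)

17

Sort by end time and greedily take each interval whose start is ≥ the last chosen end.
Sorted by end: (0,2)  (2,3)  (3,6)  (4,7)  (5,8)  (6,9)  (9,11)  (10,15)  (16,17)
take (0,2); take (2,3); take (3,6); take (6,9); take (9,11); take (16,17).
Selected: (0,2) (2,3) (3,6) (6,9) (9,11) (16,17)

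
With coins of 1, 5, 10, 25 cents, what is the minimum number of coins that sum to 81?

Greedy: take as many of the largest coin as possible, then repeat with the remainder.
81 = 3×25 + 1×5 + 1×1
Total coins = 3 + 1 + 1 = 5

5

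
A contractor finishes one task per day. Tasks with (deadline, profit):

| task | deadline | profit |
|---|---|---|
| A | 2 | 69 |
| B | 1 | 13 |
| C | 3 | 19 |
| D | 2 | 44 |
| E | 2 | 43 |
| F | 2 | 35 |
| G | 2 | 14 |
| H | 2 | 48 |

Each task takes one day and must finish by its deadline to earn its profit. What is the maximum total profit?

136

Take jobs in profit order; each goes to the latest open slot no later than its deadline.
By profit: A(d2,69), H(d2,48), D(d2,44), E(d2,43), F(d2,35), C(d3,19), G(d2,14), B(d1,13)
A→slot 2; H→slot 1; D skipped; E skipped; F skipped; C→slot 3; G skipped; B skipped.
Profit = 48 + 69 + 19 = 136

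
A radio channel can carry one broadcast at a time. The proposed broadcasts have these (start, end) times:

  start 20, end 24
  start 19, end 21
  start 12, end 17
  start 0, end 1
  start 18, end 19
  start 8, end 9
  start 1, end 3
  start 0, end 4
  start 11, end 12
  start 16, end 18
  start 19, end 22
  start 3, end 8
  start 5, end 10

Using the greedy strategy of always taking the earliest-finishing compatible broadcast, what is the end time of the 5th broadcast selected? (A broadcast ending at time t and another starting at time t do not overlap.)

Sort by end time and greedily take each interval whose start is ≥ the last chosen end.
Sorted by end: (0,1)  (1,3)  (0,4)  (3,8)  (8,9)  (5,10)  (11,12)  (12,17)  (16,18)  (18,19)  (19,21)  (19,22)  (20,24)
take (0,1); take (1,3); take (3,8); take (8,9); skip (5,10); take (11,12); take (12,17); take (18,19); take (19,21); skip (20,24).
Selected: (0,1) (1,3) (3,8) (8,9) (11,12) (12,17) (18,19) (19,21)

12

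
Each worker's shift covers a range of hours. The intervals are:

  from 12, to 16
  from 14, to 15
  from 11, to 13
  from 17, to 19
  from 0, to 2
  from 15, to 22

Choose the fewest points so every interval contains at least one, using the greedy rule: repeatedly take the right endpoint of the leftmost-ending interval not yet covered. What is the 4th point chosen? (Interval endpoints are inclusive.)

Sorted: [0,2] [11,13] [14,15] [12,16] [17,19] [15,22]
{[0,2]} hit by 2; {[11,13]} hit by 13; {[14,15],[12,16]} hit by 15; {[17,19],[15,22]} hit by 19.
Points: 2, 13, 15, 19 (4 total).

19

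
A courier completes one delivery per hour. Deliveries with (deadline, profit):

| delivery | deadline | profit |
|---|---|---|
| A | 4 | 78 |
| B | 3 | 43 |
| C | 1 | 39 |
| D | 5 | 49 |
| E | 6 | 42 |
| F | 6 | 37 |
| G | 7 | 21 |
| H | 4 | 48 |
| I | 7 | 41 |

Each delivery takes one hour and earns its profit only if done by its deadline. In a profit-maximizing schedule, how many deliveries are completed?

Profit order: A=78 D=49 H=48 B=43 E=42 I=41 C=39 F=37 G=21
Assign: A→slot 4, D→slot 5, H→slot 3, B→slot 2, E→slot 6, I→slot 7, C→slot 1, F skipped, G skipped.
Slots: [1:C] [2:B] [3:H] [4:A] [5:D] [6:E] [7:I]
7 of 9 scheduled.

7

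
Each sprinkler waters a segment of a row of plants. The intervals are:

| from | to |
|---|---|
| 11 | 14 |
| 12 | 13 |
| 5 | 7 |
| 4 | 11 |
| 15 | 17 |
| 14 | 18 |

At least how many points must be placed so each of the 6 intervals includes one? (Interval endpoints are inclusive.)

By right end: [5,7]  [4,11]  [12,13]  [11,14]  [15,17]  [14,18]
[5,7] uncovered → point at 7; [12,13] uncovered → point at 13; [15,17] uncovered → point at 17.
Points: 7, 13, 17 (3 total).

3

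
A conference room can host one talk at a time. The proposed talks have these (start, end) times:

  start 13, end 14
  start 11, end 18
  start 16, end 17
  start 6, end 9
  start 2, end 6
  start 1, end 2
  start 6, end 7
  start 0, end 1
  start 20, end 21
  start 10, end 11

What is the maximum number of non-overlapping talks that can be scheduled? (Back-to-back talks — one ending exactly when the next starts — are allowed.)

8

Sort by end time and greedily take each interval whose start is ≥ the last chosen end.
By end time: (0,1), (1,2), (2,6), (6,7), (6,9), (10,11), (13,14), (16,17), (11,18), (20,21).
Pick (0,1); next start ≥ 1 → (1,2); next start ≥ 2 → (2,6); next start ≥ 6 → (6,7); next start ≥ 7 → (10,11); next start ≥ 11 → (13,14); next start ≥ 14 → (16,17); next start ≥ 17 → (20,21).
Selected 8 talks.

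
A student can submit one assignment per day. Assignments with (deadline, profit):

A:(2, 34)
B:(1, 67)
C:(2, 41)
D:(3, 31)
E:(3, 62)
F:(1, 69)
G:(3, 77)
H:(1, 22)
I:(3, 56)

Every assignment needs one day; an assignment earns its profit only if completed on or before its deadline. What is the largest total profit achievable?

208

Take jobs in profit order; each goes to the latest open slot no later than its deadline.
By profit: G(d3,77), F(d1,69), B(d1,67), E(d3,62), I(d3,56), C(d2,41), A(d2,34), D(d3,31), H(d1,22)
G→slot 3; F→slot 1; B skipped; E→slot 2; I skipped; C skipped; A skipped; D skipped; H skipped.
Profit = 69 + 62 + 77 = 208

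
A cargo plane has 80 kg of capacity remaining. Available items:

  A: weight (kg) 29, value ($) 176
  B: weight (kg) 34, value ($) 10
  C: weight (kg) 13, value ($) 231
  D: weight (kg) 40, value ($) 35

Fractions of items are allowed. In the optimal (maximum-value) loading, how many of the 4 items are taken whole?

2

Ratios (sorted): C 17.77, A 6.07, D 0.88, B 0.29
take C (13 @ 231); take A (29 @ 176); take 38/40 of D → 33.25. Capacity used 80/80.
2 item(s) taken whole; one partial (take 38/40 of D).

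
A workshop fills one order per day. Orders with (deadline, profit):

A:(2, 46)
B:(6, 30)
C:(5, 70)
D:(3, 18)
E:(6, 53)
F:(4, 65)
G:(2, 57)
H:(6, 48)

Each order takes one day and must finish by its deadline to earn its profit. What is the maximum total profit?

Profit order: C=70 F=65 G=57 E=53 H=48 A=46 B=30 D=18
Assign: C→slot 5, F→slot 4, G→slot 2, E→slot 6, H→slot 3, A→slot 1, B skipped, D skipped.
Slots: [1:A] [2:G] [3:H] [4:F] [5:C] [6:E]
Profit = 46 + 57 + 48 + 65 + 70 + 53 = 339

339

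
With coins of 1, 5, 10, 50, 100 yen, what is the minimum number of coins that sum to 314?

8

Greedy: take as many of the largest coin as possible, then repeat with the remainder.
314 − 3×100→14 − 1×10→4 − 4×1→0
Total coins = 3 + 1 + 4 = 8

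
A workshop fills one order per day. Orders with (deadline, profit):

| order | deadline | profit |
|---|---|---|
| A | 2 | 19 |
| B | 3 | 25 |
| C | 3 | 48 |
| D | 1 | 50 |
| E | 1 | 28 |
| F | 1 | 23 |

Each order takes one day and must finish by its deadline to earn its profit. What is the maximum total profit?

Sort by profit descending; place each in the latest free slot ≤ its deadline.
Profit order: D=50 C=48 E=28 B=25 F=23 A=19
Assign: D→slot 1, C→slot 3, E skipped, B→slot 2, F skipped, A skipped.
Slots: [1:D] [2:B] [3:C]
Profit = 50 + 25 + 48 = 123

123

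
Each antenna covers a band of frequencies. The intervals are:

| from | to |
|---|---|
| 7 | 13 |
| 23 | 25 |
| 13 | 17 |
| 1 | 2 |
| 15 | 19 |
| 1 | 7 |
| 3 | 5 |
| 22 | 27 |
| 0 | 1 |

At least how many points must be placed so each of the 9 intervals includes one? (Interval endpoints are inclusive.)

Process intervals by earliest right end; each time one isn't hit yet, stab at its right endpoint.
Sorted: [0,1] [1,2] [3,5] [1,7] [7,13] [13,17] [15,19] [23,25] [22,27]
{[0,1],[1,2]} hit by 1; {[3,5],[1,7]} hit by 5; {[7,13],[13,17]} hit by 13; {[15,19]} hit by 19; {[23,25],[22,27]} hit by 25.
Points: 1, 5, 13, 19, 25 (5 total).

5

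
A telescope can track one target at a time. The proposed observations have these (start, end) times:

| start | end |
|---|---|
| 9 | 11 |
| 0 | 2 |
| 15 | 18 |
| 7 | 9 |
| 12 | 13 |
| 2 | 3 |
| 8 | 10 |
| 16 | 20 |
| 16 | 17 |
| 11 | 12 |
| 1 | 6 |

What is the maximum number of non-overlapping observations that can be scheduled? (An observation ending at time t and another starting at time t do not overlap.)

7

By end time: (0,2), (2,3), (1,6), (7,9), (8,10), (9,11), (11,12), (12,13), (16,17), (15,18), (16,20).
Pick (0,2); next start ≥ 2 → (2,3); next start ≥ 3 → (7,9); next start ≥ 9 → (9,11); next start ≥ 11 → (11,12); next start ≥ 12 → (12,13); next start ≥ 13 → (16,17).
Selected 7 observations.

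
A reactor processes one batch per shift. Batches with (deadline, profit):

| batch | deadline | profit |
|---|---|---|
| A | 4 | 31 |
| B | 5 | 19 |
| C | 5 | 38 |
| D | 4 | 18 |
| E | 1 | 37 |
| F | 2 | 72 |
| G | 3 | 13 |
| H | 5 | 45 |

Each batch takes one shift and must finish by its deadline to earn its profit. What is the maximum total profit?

Sort by profit descending; place each in the latest free slot ≤ its deadline.
By profit: F(d2,72), H(d5,45), C(d5,38), E(d1,37), A(d4,31), B(d5,19), D(d4,18), G(d3,13)
F→slot 2; H→slot 5; C→slot 4; E→slot 1; A→slot 3; B skipped; D skipped; G skipped.
Profit = 37 + 72 + 31 + 38 + 45 = 223

223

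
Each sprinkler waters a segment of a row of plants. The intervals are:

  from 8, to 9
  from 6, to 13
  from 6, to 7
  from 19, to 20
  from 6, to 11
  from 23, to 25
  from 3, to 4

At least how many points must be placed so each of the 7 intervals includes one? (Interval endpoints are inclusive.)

5

By right end: [3,4]  [6,7]  [8,9]  [6,11]  [6,13]  [19,20]  [23,25]
[3,4] uncovered → point at 4; [6,7] uncovered → point at 7; [8,9] uncovered → point at 9; [19,20] uncovered → point at 20; [23,25] uncovered → point at 25.
Points: 4, 7, 9, 20, 25 (5 total).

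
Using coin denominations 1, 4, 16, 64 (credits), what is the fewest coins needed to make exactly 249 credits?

Use the largest denomination that fits, subtract, and repeat.
249 = 3×64 + 3×16 + 2×4 + 1×1
Total coins = 3 + 3 + 2 + 1 = 9

9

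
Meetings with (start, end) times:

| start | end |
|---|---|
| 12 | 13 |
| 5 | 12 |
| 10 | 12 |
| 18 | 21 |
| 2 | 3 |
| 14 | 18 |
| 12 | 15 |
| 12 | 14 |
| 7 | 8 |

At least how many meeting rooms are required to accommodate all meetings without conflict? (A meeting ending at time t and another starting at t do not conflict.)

starts: [2, 5, 7, 10, 12, 12, 12, 14, 18]
ends:   [3, 8, 12, 12, 13, 14, 15, 18, 21]
s2→1 e3→0 s5→1 s7→2 e8→1 s10→2 e12→1 e12→0 s12→1 s12→2 s12→3  — peak 3.

3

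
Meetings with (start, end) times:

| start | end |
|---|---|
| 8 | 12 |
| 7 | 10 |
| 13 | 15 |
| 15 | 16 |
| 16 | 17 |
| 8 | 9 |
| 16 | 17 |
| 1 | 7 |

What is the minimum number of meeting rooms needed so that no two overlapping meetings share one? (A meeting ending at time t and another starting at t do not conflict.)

3

starts: [1, 7, 8, 8, 13, 15, 16, 16]
ends:   [7, 9, 10, 12, 15, 16, 17, 17]
s1→1 e7→0 s7→1 s8→2 s8→3  — peak 3.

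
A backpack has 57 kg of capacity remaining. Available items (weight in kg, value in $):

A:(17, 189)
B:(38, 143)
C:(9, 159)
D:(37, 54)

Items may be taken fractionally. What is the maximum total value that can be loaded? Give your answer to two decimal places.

Ratios (sorted): C 17.67, A 11.12, B 3.76, D 1.46
take C (9 @ 159); take A (17 @ 189); take 31/38 of B → 116.66. Capacity used 57/57.
Total value = 464.66

464.66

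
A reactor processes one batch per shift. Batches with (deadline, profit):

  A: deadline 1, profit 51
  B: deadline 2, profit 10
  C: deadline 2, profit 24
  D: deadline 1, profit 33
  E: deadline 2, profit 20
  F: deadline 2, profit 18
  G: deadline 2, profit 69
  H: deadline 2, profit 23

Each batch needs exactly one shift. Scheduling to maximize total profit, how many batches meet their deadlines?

Profit order: G=69 A=51 D=33 C=24 H=23 E=20 F=18 B=10
Assign: G→slot 2, A→slot 1, D skipped, C skipped, H skipped, E skipped, F skipped, B skipped.
Slots: [1:A] [2:G]
2 of 8 scheduled.

2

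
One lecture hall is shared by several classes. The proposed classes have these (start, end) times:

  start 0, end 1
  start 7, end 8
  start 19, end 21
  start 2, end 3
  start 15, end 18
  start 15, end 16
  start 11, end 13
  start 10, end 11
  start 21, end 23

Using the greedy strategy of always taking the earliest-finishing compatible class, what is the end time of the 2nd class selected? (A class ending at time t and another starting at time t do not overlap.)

Sorted by end: (0,1)  (2,3)  (7,8)  (10,11)  (11,13)  (15,16)  (15,18)  (19,21)  (21,23)
take (0,1); take (2,3); take (7,8); take (10,11); take (11,13); take (15,16); skip (15,18); take (19,21); take (21,23).
Selected: (0,1) (2,3) (7,8) (10,11) (11,13) (15,16) (19,21) (21,23)

3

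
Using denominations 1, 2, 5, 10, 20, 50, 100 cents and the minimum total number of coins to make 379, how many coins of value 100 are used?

379 = 3×100 + 1×50 + 1×20 + 1×5 + 2×2
Count of 100: 3

3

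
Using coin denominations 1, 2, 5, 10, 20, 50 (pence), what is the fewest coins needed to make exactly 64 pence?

4

Greedy: take as many of the largest coin as possible, then repeat with the remainder.
64 = 1×50 + 1×10 + 2×2
Total coins = 1 + 1 + 2 = 4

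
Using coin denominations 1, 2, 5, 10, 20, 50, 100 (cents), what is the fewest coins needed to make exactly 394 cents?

8

Greedy: take as many of the largest coin as possible, then repeat with the remainder.
394 − 3×100→94 − 1×50→44 − 2×20→4 − 2×2→0
Total coins = 3 + 1 + 2 + 2 = 8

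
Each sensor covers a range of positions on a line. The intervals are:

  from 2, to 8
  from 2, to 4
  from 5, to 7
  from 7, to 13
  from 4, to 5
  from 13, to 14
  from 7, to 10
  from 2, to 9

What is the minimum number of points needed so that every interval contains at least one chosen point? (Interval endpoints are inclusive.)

3

Sorted: [2,4] [4,5] [5,7] [2,8] [2,9] [7,10] [7,13] [13,14]
{[2,4],[4,5]} hit by 4; {[5,7],[2,8],[2,9],[7,10],[7,13]} hit by 7; {[13,14]} hit by 14.
Points: 4, 7, 14 (3 total).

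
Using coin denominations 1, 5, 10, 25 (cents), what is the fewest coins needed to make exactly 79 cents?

7

79 − 3×25→4 − 4×1→0
Total coins = 3 + 4 = 7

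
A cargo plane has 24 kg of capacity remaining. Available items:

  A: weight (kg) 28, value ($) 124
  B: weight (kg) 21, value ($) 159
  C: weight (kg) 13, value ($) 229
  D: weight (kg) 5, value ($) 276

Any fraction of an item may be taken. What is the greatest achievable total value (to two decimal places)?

Ratios (sorted): D 55.20, C 17.62, B 7.57, A 4.43
take D (5 @ 276); take C (13 @ 229); take 6/21 of B → 45.43. Capacity used 24/24.
Total value = 550.43

550.43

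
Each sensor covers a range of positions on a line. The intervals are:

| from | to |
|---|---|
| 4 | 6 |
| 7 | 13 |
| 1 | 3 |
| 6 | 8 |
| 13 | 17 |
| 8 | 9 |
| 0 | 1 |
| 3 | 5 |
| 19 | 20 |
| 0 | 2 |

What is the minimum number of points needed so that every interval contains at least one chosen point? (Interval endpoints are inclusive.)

Sorted: [0,1] [0,2] [1,3] [3,5] [4,6] [6,8] [8,9] [7,13] [13,17] [19,20]
{[0,1],[0,2],[1,3]} hit by 1; {[3,5],[4,6]} hit by 5; {[6,8],[8,9],[7,13]} hit by 8; {[13,17]} hit by 17; {[19,20]} hit by 20.
Points: 1, 5, 8, 17, 20 (5 total).

5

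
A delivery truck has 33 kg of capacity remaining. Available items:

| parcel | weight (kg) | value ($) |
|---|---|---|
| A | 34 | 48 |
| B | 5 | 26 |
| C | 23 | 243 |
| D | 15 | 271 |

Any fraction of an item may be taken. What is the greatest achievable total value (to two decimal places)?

461.17

Ratios (sorted): D 18.07, C 10.57, B 5.20, A 1.41
take D (15 @ 271); take 18/23 of C → 190.17. Capacity used 33/33.
Total value = 461.17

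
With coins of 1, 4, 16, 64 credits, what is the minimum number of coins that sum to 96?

3

Greedy: take as many of the largest coin as possible, then repeat with the remainder.
96 − 1×64→32 − 2×16→0
Total coins = 1 + 2 = 3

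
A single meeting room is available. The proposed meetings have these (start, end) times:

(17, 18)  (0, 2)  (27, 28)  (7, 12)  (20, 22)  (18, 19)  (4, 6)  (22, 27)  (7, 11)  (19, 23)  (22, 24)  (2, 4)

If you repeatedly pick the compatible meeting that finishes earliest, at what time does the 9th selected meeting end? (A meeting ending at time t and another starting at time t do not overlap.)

28

Sort by end time and greedily take each interval whose start is ≥ the last chosen end.
By end time: (0,2), (2,4), (4,6), (7,11), (7,12), (17,18), (18,19), (20,22), (19,23), (22,24), (22,27), (27,28).
Pick (0,2); next start ≥ 2 → (2,4); next start ≥ 4 → (4,6); next start ≥ 6 → (7,11); next start ≥ 11 → (17,18); next start ≥ 18 → (18,19); next start ≥ 19 → (20,22); next start ≥ 22 → (22,24); next start ≥ 24 → (27,28).
Selected: (0,2) (2,4) (4,6) (7,11) (17,18) (18,19) (20,22) (22,24) (27,28)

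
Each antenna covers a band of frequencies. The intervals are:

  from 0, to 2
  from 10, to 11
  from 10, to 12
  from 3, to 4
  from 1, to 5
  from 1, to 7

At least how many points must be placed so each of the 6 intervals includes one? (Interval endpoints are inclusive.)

Sort by right endpoint; whenever an interval is uncovered, place a point at its right end.
By right end: [0,2]  [3,4]  [1,5]  [1,7]  [10,11]  [10,12]
[0,2] uncovered → point at 2; [3,4] uncovered → point at 4; [10,11] uncovered → point at 11.
Points: 2, 4, 11 (3 total).

3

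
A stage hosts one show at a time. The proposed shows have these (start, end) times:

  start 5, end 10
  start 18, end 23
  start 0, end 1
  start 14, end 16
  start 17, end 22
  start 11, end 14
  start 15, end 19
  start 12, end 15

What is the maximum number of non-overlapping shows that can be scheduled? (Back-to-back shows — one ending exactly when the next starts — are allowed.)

5

Sorted by end: (0,1)  (5,10)  (11,14)  (12,15)  (14,16)  (15,19)  (17,22)  (18,23)
take (0,1); take (5,10); take (11,14); take (14,16); take (17,22); skip (18,23).
Selected 5 shows.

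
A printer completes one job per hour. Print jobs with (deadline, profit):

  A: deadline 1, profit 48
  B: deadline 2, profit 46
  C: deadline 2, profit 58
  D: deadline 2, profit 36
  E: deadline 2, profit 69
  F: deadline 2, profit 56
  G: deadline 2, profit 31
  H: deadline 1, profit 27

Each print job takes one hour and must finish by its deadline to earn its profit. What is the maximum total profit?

127

By profit: E(d2,69), C(d2,58), F(d2,56), A(d1,48), B(d2,46), D(d2,36), G(d2,31), H(d1,27)
E→slot 2; C→slot 1; F skipped; A skipped; B skipped; D skipped; G skipped; H skipped.
Profit = 58 + 69 = 127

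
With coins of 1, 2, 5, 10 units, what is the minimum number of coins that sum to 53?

7

Use the largest denomination that fits, subtract, and repeat.
53 = 5×10 + 1×2 + 1×1
Total coins = 5 + 1 + 1 = 7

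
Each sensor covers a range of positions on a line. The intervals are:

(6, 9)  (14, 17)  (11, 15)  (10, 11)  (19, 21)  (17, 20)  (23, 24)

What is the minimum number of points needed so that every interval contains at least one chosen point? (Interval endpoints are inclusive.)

5

By right end: [6,9]  [10,11]  [11,15]  [14,17]  [17,20]  [19,21]  [23,24]
[6,9] uncovered → point at 9; [10,11] uncovered → point at 11; [14,17] uncovered → point at 17; [19,21] uncovered → point at 21; [23,24] uncovered → point at 24.
Points: 9, 11, 17, 21, 24 (5 total).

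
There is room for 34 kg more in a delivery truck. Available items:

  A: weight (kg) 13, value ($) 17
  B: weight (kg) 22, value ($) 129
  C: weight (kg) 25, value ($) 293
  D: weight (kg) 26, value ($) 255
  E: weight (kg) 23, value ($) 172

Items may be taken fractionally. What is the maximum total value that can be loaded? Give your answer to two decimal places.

Sort by value per unit weight and fill in that order.
Order: C (293/25=11.72) > D (255/26=9.81) > E (172/23=7.48) > B (129/22=5.86) > A (17/13=1.31)
Fill: take C (25 @ 293) → take 9/26 of D → 88.27; 34/34 used.
Total value = 381.27

381.27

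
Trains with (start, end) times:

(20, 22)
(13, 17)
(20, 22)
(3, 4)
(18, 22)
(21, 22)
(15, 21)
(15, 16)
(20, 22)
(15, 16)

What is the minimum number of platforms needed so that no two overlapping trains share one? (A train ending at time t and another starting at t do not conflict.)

Count concurrent intervals with a sweep; the peak is the room count.
starts: [3, 13, 15, 15, 15, 18, 20, 20, 20, 21]
ends:   [4, 16, 16, 17, 21, 22, 22, 22, 22, 22]
s3→1 e4→0 s13→1 s15→2 s15→3 s15→4 e16→3 e16→2 e17→1 s18→2 s20→3 s20→4 s20→5  — peak 5.

5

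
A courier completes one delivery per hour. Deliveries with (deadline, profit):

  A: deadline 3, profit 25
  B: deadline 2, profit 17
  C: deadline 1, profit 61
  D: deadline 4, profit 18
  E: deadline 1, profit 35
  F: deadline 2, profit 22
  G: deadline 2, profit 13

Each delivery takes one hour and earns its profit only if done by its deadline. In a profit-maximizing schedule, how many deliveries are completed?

Sort by profit descending; place each in the latest free slot ≤ its deadline.
Profit order: C=61 E=35 A=25 F=22 D=18 B=17 G=13
Assign: C→slot 1, E skipped, A→slot 3, F→slot 2, D→slot 4, B skipped, G skipped.
Slots: [1:C] [2:F] [3:A] [4:D]
4 of 7 scheduled.

4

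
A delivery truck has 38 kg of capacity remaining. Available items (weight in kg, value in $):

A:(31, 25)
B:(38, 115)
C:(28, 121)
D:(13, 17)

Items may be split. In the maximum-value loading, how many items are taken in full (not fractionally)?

Order: C (121/28=4.32) > B (115/38=3.03) > D (17/13=1.31) > A (25/31=0.81)
Fill: take C (28 @ 121) → take 10/38 of B → 30.26; 38/38 used.
1 item(s) taken whole; one partial (take 10/38 of B).

1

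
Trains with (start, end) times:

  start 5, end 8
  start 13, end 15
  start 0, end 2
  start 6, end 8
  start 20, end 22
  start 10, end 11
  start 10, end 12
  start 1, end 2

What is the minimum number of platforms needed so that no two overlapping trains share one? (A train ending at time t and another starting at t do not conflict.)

Count concurrent intervals with a sweep; the peak is the room count.
Events (time:±→running): 0:+→1 1:+→2 … peak 2.

2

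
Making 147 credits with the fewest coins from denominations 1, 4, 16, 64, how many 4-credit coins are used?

0

Greedy: take as many of the largest coin as possible, then repeat with the remainder.
147 = 2×64 + 1×16 + 3×1
Count of 4: 0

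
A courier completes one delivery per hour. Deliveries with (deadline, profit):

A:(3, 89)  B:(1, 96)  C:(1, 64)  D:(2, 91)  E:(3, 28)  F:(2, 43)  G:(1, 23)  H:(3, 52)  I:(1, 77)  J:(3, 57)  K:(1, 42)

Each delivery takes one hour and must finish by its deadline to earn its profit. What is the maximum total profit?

276

By profit: B(d1,96), D(d2,91), A(d3,89), I(d1,77), C(d1,64), J(d3,57), H(d3,52), F(d2,43), K(d1,42), E(d3,28), G(d1,23)
B→slot 1; D→slot 2; A→slot 3; I skipped; C skipped; J skipped; H skipped; F skipped; K skipped; E skipped; G skipped.
Profit = 96 + 91 + 89 = 276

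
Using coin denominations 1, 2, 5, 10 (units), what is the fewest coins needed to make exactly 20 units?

2

Use the largest denomination that fits, subtract, and repeat.
20 = 2×10
Total coins = 2 = 2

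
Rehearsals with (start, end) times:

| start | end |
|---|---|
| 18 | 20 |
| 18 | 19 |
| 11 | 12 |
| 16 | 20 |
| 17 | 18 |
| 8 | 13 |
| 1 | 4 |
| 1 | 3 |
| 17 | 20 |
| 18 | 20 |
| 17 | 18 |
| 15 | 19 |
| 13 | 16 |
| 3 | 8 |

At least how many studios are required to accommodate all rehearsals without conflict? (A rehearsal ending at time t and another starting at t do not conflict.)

6

starts: [1, 1, 3, 8, 11, 13, 15, 16, 17, 17, 17, 18, 18, 18]
ends:   [3, 4, 8, 12, 13, 16, 18, 18, 19, 19, 20, 20, 20, 20]
s1→1 s1→2 e3→1 s3→2 e4→1 e8→0 s8→1 s11→2 e12→1 e13→0 s13→1 s15→2 e16→1 s16→2 s17→3 s17→4 s17→5 e18→4 e18→3 s18→4 s18→5 s18→6  — peak 6.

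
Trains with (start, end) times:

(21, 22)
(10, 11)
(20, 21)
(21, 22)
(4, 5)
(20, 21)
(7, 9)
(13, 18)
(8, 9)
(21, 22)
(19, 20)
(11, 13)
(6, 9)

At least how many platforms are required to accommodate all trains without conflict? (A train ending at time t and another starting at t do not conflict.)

starts: [4, 6, 7, 8, 10, 11, 13, 19, 20, 20, 21, 21, 21]
ends:   [5, 9, 9, 9, 11, 13, 18, 20, 21, 21, 22, 22, 22]
s4→1 e5→0 s6→1 s7→2 s8→3  — peak 3.

3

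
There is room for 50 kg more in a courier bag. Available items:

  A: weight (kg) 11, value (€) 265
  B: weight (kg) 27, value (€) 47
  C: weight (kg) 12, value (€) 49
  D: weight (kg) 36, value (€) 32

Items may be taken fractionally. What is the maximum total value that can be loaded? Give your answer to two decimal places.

361.00

Ratios (sorted): A 24.09, C 4.08, B 1.74, D 0.89
take A (11 @ 265); take C (12 @ 49); take B (27 @ 47). Capacity used 50/50.
Total value = 361.00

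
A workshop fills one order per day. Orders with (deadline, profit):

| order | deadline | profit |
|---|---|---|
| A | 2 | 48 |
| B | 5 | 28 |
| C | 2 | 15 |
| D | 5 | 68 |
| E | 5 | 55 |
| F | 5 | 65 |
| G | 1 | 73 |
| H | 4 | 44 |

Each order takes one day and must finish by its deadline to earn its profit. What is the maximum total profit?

309

By profit: G(d1,73), D(d5,68), F(d5,65), E(d5,55), A(d2,48), H(d4,44), B(d5,28), C(d2,15)
G→slot 1; D→slot 5; F→slot 4; E→slot 3; A→slot 2; H skipped; B skipped; C skipped.
Profit = 73 + 48 + 55 + 65 + 68 = 309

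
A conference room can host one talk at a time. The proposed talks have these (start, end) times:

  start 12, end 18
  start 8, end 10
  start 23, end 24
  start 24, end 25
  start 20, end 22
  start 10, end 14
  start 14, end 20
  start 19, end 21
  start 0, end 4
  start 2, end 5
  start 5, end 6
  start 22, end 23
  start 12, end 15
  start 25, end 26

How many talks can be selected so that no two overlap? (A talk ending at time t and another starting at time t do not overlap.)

By end time: (0,4), (2,5), (5,6), (8,10), (10,14), (12,15), (12,18), (14,20), (19,21), (20,22), (22,23), (23,24), (24,25), (25,26).
Pick (0,4); next start ≥ 4 → (5,6); next start ≥ 6 → (8,10); next start ≥ 10 → (10,14); next start ≥ 14 → (14,20); next start ≥ 20 → (20,22); next start ≥ 22 → (22,23); next start ≥ 23 → (23,24); next start ≥ 24 → (24,25); next start ≥ 25 → (25,26).
Selected 10 talks.

10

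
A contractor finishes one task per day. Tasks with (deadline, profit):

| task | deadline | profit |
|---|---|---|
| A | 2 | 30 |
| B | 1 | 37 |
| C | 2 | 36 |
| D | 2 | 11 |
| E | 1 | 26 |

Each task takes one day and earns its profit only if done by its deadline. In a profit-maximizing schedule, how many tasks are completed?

2

By profit: B(d1,37), C(d2,36), A(d2,30), E(d1,26), D(d2,11)
B→slot 1; C→slot 2; A skipped; E skipped; D skipped.
2 of 5 scheduled.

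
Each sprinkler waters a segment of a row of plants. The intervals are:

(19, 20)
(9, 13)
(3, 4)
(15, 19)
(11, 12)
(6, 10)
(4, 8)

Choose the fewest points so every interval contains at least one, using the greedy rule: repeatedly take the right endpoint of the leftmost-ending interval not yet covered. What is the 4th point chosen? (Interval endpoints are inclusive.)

19

Sort by right endpoint; whenever an interval is uncovered, place a point at its right end.
By right end: [3,4]  [4,8]  [6,10]  [11,12]  [9,13]  [15,19]  [19,20]
[3,4] uncovered → point at 4; [6,10] uncovered → point at 10; [11,12] uncovered → point at 12; [15,19] uncovered → point at 19.
Points: 4, 10, 12, 19 (4 total).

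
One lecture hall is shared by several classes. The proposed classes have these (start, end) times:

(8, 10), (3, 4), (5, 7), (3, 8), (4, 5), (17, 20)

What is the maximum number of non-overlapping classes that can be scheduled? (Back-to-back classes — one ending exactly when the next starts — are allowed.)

5

Sort by end time and greedily take each interval whose start is ≥ the last chosen end.
By end time: (3,4), (4,5), (5,7), (3,8), (8,10), (17,20).
Pick (3,4); next start ≥ 4 → (4,5); next start ≥ 5 → (5,7); next start ≥ 7 → (8,10); next start ≥ 10 → (17,20).
Selected 5 classes.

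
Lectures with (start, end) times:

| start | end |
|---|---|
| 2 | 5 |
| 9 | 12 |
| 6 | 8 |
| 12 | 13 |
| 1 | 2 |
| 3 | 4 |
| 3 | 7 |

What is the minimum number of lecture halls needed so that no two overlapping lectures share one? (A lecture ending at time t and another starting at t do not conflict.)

The answer is the maximum number of intervals overlapping at any instant.
Events (time:±→running): 1:+→1 2:-→0 2:+→1 3:+→2 3:+→3 … peak 3.

3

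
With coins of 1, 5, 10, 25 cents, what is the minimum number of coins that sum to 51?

51 = 2×25 + 1×1
Total coins = 2 + 1 = 3

3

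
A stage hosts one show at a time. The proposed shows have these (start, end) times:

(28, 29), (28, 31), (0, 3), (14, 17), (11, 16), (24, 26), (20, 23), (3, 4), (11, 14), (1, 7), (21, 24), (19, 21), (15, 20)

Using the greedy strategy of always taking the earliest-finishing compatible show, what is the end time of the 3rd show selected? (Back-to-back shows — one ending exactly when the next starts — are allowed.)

14

Sorted by end: (0,3)  (3,4)  (1,7)  (11,14)  (11,16)  (14,17)  (15,20)  (19,21)  (20,23)  (21,24)  (24,26)  (28,29)  (28,31)
take (0,3); take (3,4); take (11,14); take (14,17); take (19,21); skip (20,23); take (21,24); take (24,26); take (28,29).
Selected: (0,3) (3,4) (11,14) (14,17) (19,21) (21,24) (24,26) (28,29)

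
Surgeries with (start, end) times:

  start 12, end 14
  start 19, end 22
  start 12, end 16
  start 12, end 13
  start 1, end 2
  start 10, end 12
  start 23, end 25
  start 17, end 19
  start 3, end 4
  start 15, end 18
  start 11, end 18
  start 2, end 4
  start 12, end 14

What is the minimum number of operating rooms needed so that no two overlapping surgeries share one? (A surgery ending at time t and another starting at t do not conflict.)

starts: [1, 2, 3, 10, 11, 12, 12, 12, 12, 15, 17, 19, 23]
ends:   [2, 4, 4, 12, 13, 14, 14, 16, 18, 18, 19, 22, 25]
s1→1 e2→0 s2→1 s3→2 e4→1 e4→0 s10→1 s11→2 e12→1 s12→2 s12→3 s12→4 s12→5  — peak 5.

5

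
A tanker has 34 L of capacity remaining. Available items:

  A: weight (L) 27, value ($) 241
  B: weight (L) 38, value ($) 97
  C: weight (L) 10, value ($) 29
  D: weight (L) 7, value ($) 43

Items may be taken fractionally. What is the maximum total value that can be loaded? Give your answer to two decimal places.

Sort by value per unit weight and fill in that order.
Ratios (sorted): A 8.93, D 6.14, C 2.90, B 2.55
take A (27 @ 241); take D (7 @ 43). Capacity used 34/34.
Total value = 284.00

284.00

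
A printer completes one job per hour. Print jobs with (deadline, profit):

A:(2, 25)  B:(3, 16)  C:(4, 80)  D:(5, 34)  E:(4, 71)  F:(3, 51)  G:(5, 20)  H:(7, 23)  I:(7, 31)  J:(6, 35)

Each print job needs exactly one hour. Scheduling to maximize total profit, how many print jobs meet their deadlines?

By profit: C(d4,80), E(d4,71), F(d3,51), J(d6,35), D(d5,34), I(d7,31), A(d2,25), H(d7,23), G(d5,20), B(d3,16)
C→slot 4; E→slot 3; F→slot 2; J→slot 6; D→slot 5; I→slot 7; A→slot 1; H skipped; G skipped; B skipped.
7 of 10 scheduled.

7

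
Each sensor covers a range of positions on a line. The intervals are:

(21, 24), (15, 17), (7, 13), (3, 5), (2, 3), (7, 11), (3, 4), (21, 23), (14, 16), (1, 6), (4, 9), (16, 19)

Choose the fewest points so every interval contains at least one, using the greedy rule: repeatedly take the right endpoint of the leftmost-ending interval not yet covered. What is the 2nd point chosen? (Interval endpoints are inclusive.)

Sorted: [2,3] [3,4] [3,5] [1,6] [4,9] [7,11] [7,13] [14,16] [15,17] [16,19] [21,23] [21,24]
{[2,3],[3,4],[3,5],[1,6]} hit by 3; {[4,9],[7,11],[7,13]} hit by 9; {[14,16],[15,17],[16,19]} hit by 16; {[21,23],[21,24]} hit by 23.
Points: 3, 9, 16, 23 (4 total).

9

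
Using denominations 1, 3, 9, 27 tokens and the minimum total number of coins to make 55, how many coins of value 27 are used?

2

55 = 2×27 + 1×1
Count of 27: 2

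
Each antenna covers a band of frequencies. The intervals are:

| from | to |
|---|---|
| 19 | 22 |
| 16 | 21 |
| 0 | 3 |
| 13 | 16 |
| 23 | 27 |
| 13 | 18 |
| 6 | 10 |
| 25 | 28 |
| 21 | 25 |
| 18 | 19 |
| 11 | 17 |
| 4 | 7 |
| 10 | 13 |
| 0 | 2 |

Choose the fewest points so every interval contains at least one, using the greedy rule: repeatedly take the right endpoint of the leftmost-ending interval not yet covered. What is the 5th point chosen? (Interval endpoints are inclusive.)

25

Process intervals by earliest right end; each time one isn't hit yet, stab at its right endpoint.
Sorted: [0,2] [0,3] [4,7] [6,10] [10,13] [13,16] [11,17] [13,18] [18,19] [16,21] [19,22] [21,25] [23,27] [25,28]
{[0,2],[0,3]} hit by 2; {[4,7],[6,10]} hit by 7; {[10,13],[13,16],[11,17],[13,18]} hit by 13; {[18,19],[16,21],[19,22]} hit by 19; {[21,25],[23,27],[25,28]} hit by 25.
Points: 2, 7, 13, 19, 25 (5 total).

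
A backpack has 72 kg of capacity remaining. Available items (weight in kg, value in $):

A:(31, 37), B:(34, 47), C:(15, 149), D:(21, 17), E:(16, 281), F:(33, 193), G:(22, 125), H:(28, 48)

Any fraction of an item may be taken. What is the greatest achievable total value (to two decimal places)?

Order: E (281/16=17.56) > C (149/15=9.93) > F (193/33=5.85) > G (125/22=5.68) > H (48/28=1.71) > B (47/34=1.38) > A (37/31=1.19) > D (17/21=0.81)
Fill: take E (16 @ 281) → take C (15 @ 149) → take F (33 @ 193) → take 8/22 of G → 45.45; 72/72 used.
Total value = 668.45

668.45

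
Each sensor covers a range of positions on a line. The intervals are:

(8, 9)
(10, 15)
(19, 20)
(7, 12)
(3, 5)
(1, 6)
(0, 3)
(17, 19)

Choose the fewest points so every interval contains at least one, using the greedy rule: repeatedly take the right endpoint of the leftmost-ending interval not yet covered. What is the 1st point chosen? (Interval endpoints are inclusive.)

Sort by right endpoint; whenever an interval is uncovered, place a point at its right end.
Sorted: [0,3] [3,5] [1,6] [8,9] [7,12] [10,15] [17,19] [19,20]
{[0,3],[3,5],[1,6]} hit by 3; {[8,9],[7,12]} hit by 9; {[10,15]} hit by 15; {[17,19],[19,20]} hit by 19.
Points: 3, 9, 15, 19 (4 total).

3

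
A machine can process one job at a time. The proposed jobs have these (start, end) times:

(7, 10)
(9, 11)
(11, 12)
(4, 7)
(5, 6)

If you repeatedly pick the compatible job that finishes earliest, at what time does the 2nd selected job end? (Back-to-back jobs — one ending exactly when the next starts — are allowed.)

10

Order by finish time; keep every interval that doesn't clash with the previous kept one.
By end time: (5,6), (4,7), (7,10), (9,11), (11,12).
Pick (5,6); next start ≥ 6 → (7,10); next start ≥ 10 → (11,12).
Selected: (5,6) (7,10) (11,12)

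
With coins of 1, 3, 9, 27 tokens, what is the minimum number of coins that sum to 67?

5

Use the largest denomination that fits, subtract, and repeat.
67 − 2×27→13 − 1×9→4 − 1×3→1 − 1×1→0
Total coins = 2 + 1 + 1 + 1 = 5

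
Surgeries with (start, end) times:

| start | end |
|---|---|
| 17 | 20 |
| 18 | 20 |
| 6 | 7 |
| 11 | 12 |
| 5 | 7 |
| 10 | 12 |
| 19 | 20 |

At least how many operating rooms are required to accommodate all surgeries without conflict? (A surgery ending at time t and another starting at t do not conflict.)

starts: [5, 6, 10, 11, 17, 18, 19]
ends:   [7, 7, 12, 12, 20, 20, 20]
s5→1 s6→2 e7→1 e7→0 s10→1 s11→2 e12→1 e12→0 s17→1 s18→2 s19→3  — peak 3.

3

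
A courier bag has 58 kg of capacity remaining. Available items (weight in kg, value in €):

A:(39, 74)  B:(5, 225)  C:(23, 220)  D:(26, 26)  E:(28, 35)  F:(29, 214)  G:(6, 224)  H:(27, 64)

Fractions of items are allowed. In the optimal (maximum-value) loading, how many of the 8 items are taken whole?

3

Order: B (225/5=45.00) > G (224/6=37.33) > C (220/23=9.57) > F (214/29=7.38) > H (64/27=2.37) > A (74/39=1.90) > E (35/28=1.25) > D (26/26=1.00)
Fill: take B (5 @ 225) → take G (6 @ 224) → take C (23 @ 220) → take 24/29 of F → 177.10; 58/58 used.
3 item(s) taken whole; one partial (take 24/29 of F).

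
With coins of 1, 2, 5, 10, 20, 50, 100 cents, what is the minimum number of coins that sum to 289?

289 = 2×100 + 1×50 + 1×20 + 1×10 + 1×5 + 2×2
Total coins = 2 + 1 + 1 + 1 + 1 + 2 = 8

8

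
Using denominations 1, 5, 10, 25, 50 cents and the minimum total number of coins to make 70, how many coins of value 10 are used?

2

Use the largest denomination that fits, subtract, and repeat.
70 = 1×50 + 2×10
Count of 10: 2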